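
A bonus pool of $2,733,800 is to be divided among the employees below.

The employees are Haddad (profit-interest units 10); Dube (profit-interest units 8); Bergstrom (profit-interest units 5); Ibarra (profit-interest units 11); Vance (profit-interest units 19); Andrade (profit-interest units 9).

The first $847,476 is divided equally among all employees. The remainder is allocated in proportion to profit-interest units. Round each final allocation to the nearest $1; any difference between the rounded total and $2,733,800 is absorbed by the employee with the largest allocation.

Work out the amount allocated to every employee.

Haddad: $445,492 | Dube: $384,643 | Bergstrom: $293,369 | Ibarra: $475,916 | Vance: $719,313 | Andrade: $415,067

$847,476 shared equally gives $141,246 per employee.
Remainder $1,886,324 by profit-interest units (total 62): Haddad 304,245.81 → $304,246; Dube 243,396.65 → $243,397; Bergstrom 152,122.90 → $152,123; Ibarra 334,670.39 → $334,670; Vance 578,067.03 → $578,067; Andrade 273,821.23 → $273,821.
Totals: Haddad $141,246 + $304,246 = $445,492; Dube $141,246 + $243,397 = $384,643; Bergstrom $141,246 + $152,123 = $293,369; Ibarra $141,246 + $334,670 = $475,916; Vance $141,246 + $578,067 = $719,313; Andrade $141,246 + $273,821 = $415,067.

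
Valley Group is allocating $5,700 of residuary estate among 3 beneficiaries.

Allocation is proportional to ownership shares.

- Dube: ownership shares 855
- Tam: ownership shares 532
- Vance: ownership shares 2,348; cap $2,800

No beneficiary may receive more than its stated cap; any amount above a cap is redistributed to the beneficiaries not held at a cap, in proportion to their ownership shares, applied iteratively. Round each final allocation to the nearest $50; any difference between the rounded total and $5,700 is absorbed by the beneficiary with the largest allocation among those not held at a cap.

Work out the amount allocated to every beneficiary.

Dube: $1,800 | Tam: $1,100 | Vance: $2,800

Combined ownership shares = 3,735.
Proportional shares (ignoring caps): Dube 1,304.82; Tam 811.89; Vance 3,583.29.
Held at cap: Vance ($2,800); remaining pool $2,900 reallocated over remaining ownership shares 1,387.
Shares after redistribution: Dube 1,787.67 → $1,800; Tam 1,112.33 → $1,100.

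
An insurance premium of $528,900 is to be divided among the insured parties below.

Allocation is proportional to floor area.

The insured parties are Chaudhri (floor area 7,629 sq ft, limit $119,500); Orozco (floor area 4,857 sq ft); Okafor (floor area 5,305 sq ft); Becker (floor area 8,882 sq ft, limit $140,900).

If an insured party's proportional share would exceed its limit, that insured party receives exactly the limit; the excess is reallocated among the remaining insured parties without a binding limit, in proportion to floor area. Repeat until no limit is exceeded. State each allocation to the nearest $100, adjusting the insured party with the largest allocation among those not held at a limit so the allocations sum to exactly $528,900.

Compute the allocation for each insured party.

Sum of floor area: 26,673.
Proportional shares (ignoring caps): Chaudhri 151,275.75; Orozco 96,309.65; Okafor 105,193.06; Becker 176,121.54.
Held at cap: Chaudhri ($119,500), Becker ($140,900); remaining pool $268,500 reallocated over remaining floor area 10,162.
Shares after redistribution: Orozco 128,331.48 → $128,300; Okafor 140,168.52 → $140,200.

Chaudhri: $119,500 | Orozco: $128,300 | Okafor: $140,200 | Becker: $140,900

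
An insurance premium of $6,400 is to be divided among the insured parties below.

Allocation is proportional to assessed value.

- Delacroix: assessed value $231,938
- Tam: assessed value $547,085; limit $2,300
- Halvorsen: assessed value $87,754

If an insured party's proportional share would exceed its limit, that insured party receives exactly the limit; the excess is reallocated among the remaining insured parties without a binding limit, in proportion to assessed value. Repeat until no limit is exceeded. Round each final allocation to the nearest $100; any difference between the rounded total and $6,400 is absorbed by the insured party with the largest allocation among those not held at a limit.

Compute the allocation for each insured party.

Delacroix: $3,000; Tam: $2,300; Halvorsen: $1,100

Total assessed value = 866,777.
Pro-rata shares before constraints: Delacroix 1,712.55; Tam 4,039.50; Halvorsen 647.95.
Capped: Tam ($2,300); remaining pool $4,100 reallocated over remaining assessed value 319,692.
Shares after redistribution: Delacroix 2,974.57 → $3,000; Halvorsen 1,125.43 → $1,100.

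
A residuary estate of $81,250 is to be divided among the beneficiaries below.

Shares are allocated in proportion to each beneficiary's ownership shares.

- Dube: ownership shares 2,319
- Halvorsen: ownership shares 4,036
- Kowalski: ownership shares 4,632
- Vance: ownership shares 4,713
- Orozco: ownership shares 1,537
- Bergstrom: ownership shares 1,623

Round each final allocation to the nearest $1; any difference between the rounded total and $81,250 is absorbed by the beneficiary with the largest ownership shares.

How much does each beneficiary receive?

Sum of ownership shares: 18,860.
Raw shares: Dube 2,319/18,860 × $81,250 = 9,990.39; Halvorsen 4,036/18,860 × $81,250 = 17,387.33; Kowalski 4,632/18,860 × $81,250 = 19,954.93; Vance 4,713/18,860 × $81,250 = 20,303.88; Orozco 1,537/18,860 × $81,250 = 6,621.49; Bergstrom 1,623/18,860 × $81,250 = 6,991.98.
At nearest $1: Dube $9,990; Halvorsen $17,387; Kowalski $19,955; Vance $20,304; Orozco $6,621; Bergstrom $6,992. Sum = $81,249.
Difference $81,250 − $81,249 = +$1 applied to largest ownership shares (Vance): Vance becomes $20,305.

Dube: $9,990 · Halvorsen: $17,387 · Kowalski: $19,955 · Vance: $20,305 · Orozco: $6,621 · Bergstrom: $6,992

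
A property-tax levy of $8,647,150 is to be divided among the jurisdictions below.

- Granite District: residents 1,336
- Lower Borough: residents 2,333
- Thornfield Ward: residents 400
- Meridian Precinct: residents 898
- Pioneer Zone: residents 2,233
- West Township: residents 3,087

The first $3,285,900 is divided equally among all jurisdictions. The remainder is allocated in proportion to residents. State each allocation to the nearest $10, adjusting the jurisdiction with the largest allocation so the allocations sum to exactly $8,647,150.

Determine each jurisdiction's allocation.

First tranche $3,285,900 split equally: $547,650 each.
Remainder $5,361,250 by residents (total 10,287): Granite District 696,279.77 → $696,280; Lower Borough 1,215,883.76 → $1,215,880; Thornfield Ward 208,467.00 → $208,470; Meridian Precinct 468,008.41 → $468,010; Pioneer Zone 1,163,767.01 → $1,163,770; West Township 1,608,844.05 → $1,608,840.
Totals: Granite District $547,650 + $696,280 = $1,243,930; Lower Borough $547,650 + $1,215,880 = $1,763,530; Thornfield Ward $547,650 + $208,470 = $756,120; Meridian Precinct $547,650 + $468,010 = $1,015,660; Pioneer Zone $547,650 + $1,163,770 = $1,711,420; West Township $547,650 + $1,608,840 = $2,156,490.

Granite District: $1,243,930 | Lower Borough: $1,763,530 | Thornfield Ward: $756,120 | Meridian Precinct: $1,015,660 | Pioneer Zone: $1,711,420 | West Township: $2,156,490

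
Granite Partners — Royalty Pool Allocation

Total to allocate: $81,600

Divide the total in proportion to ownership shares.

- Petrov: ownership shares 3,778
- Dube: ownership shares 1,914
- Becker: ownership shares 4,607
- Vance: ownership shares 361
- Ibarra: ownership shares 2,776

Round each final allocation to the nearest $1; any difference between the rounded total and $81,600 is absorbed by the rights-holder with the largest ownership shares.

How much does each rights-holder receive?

Petrov: $22,945; Dube: $11,624; Becker: $27,980; Vance: $2,192; Ibarra: $16,859

Ownership shares total: 13,436.
Unrounded shares: Petrov 3,778/13,436 × $81,600 = 22,944.69; Dube 1,914/13,436 × $81,600 = 11,624.17; Becker 4,607/13,436 × $81,600 = 27,979.40; Vance 361/13,436 × $81,600 = 2,192.44; Ibarra 2,776/13,436 × $81,600 = 16,859.30.
After rounding ($1): Petrov $22,945; Dube $11,624; Becker $27,979; Vance $2,192; Ibarra $16,859. Sum = $81,599.
Difference $81,600 − $81,599 = +$1 applied to largest ownership shares (Becker): Becker becomes $27,980.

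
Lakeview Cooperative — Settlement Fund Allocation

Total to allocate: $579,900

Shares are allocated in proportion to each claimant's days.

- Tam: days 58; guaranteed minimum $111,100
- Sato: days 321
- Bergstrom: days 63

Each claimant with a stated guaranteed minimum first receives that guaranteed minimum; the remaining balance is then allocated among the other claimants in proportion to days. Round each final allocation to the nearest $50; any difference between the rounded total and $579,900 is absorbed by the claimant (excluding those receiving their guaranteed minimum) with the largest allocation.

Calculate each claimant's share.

Tam: $111,100; Sato: $391,900; Bergstrom: $76,900

Fund the minimums — Tam $111,100. Remaining pool $468,800.
Remaining pool split over remaining days 384: Sato 391,887.50 → $391,900; Bergstrom 76,912.50 → $76,900.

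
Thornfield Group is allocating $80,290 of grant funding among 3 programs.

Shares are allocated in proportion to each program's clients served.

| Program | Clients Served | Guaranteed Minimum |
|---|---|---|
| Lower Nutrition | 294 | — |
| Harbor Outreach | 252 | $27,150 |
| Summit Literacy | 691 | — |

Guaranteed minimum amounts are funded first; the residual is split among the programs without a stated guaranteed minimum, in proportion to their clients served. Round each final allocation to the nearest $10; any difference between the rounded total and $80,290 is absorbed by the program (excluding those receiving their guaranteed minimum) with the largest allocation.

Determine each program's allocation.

Lower Nutrition: $15,860 · Harbor Outreach: $27,150 · Summit Literacy: $37,280

Guaranteed amounts: Harbor Outreach $27,150. Residual $53,140.
Residual split over remaining clients served 985: Lower Nutrition 15,861.08 → $15,860; Summit Literacy 37,278.92 → $37,280.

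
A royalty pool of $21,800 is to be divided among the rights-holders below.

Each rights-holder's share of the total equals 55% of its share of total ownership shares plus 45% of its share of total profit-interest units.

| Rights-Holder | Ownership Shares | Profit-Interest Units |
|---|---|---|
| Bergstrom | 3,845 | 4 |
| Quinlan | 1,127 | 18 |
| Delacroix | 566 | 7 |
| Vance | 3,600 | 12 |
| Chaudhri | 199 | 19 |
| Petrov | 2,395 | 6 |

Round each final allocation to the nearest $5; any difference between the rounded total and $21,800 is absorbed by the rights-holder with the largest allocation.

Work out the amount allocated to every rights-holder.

Bergstrom: $4,525; Quinlan: $3,825; Delacroix: $1,620; Vance: $5,465; Chaudhri: $3,025; Petrov: $3,340

Ownership shares total 11,732; profit-interest units total 66.
Blended shares (55% ownership shares + 45% profit-interest units): Bergstrom 0.2075; Quinlan 0.1756; Delacroix 0.0743; Vance 0.2506; Chaudhri 0.1389; Petrov 0.1532.
Pro-rata amounts: Bergstrom 4,524.10; Quinlan 3,827.24; Delacroix 1,618.90; Vance 5,462.80; Chaudhri 3,027.47; Petrov 3,339.49.
At nearest $5: Bergstrom $4,525; Quinlan $3,825; Delacroix $1,620; Vance $5,465; Chaudhri $3,025; Petrov $3,340. Sum = $21,800.
No rounding difference to absorb.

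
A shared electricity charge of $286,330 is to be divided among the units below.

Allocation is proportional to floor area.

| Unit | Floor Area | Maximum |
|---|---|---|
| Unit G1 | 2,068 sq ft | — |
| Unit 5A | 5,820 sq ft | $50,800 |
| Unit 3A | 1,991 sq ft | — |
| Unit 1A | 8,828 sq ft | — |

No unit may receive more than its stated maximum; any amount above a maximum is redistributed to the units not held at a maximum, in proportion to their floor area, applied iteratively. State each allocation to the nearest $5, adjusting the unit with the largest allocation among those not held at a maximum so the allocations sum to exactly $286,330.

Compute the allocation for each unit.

Unit G1: $37,795 · Unit 5A: $50,800 · Unit 3A: $36,390 · Unit 1A: $161,345

Combined floor area = 18,707.
Unconstrained shares: Unit G1 31,652.88; Unit 5A 89,081.12; Unit 3A 30,474.32; Unit 1A 135,121.68.
Cap binds for Unit 5A ($50,800); residual $235,530 reallocated over remaining floor area 12,887.
Redistributed shares: Unit G1 37,795.92 → $37,795; Unit 3A 36,388.63 → $36,390; Unit 1A 161,345.45 → $161,345.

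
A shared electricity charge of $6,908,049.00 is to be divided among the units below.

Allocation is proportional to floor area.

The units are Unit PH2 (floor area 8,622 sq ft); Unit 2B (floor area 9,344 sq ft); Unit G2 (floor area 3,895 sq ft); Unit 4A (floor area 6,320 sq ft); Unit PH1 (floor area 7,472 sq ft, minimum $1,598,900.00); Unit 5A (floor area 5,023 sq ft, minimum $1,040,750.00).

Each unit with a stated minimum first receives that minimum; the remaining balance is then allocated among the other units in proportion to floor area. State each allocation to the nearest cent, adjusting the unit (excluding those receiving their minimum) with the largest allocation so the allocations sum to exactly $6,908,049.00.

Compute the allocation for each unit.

Unit PH2: $1,305,920.17 | Unit 2B: $1,415,276.96 | Unit G2: $589,951.18 | Unit 4A: $957,250.69 | Unit PH1: $1,598,900.00 | Unit 5A: $1,040,750.00

Fund the minimums — Unit PH1 $1,598,900.00; Unit 5A $1,040,750.00. Remaining pool $4,268,399.00.
Remaining pool split over remaining floor area 28,181: Unit PH2 1,305,920.1653 → $1,305,920.17; Unit 2B 1,415,276.9687 → $1,415,276.97; Unit G2 589,951.1765 → $589,951.18; Unit 4A 957,250.6895 → $957,250.69.
Rounding difference −$0.01 applied to Unit 2B → $1,415,276.96.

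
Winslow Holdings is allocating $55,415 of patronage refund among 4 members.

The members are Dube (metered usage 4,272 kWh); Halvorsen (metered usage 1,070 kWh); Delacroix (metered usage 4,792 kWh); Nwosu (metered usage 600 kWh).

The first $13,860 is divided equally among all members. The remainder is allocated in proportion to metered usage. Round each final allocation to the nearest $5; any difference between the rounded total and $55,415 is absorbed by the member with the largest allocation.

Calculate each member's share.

First tranche $13,860 split equally: $3,465 each.
Remainder $41,555 by metered usage (total 10,734): Dube 16,538.38 → $16,540; Halvorsen 4,142.34 → $4,140; Delacroix 18,551.48 → $18,550; Nwosu 2,322.81 → $2,325.
Totals: Dube $3,465 + $16,540 = $20,005; Halvorsen $3,465 + $4,140 = $7,605; Delacroix $3,465 + $18,550 = $22,015; Nwosu $3,465 + $2,325 = $5,790.

Dube: $20,005 | Halvorsen: $7,605 | Delacroix: $22,015 | Nwosu: $5,790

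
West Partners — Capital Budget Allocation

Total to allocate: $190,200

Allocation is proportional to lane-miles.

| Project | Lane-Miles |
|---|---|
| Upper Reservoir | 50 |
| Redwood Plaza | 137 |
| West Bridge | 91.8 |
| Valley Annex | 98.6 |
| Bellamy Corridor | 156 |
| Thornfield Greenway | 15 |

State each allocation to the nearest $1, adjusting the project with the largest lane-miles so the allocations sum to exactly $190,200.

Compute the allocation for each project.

Combined lane-miles = 50 + 137 + 91.8 + 98.6 + 156 + 15 = 548.4.
Raw shares: Upper Reservoir 17,341.36; Redwood Plaza 47,515.32; West Bridge 31,838.73; Valley Annex 34,197.16; Bellamy Corridor 54,105.03; Thornfield Greenway 5,202.41.
At nearest $1: Upper Reservoir $17,341; Redwood Plaza $47,515; West Bridge $31,839; Valley Annex $34,197; Bellamy Corridor $54,105; Thornfield Greenway $5,202. Sum = $190,199.
Difference $190,200 − $190,199 = +$1 applied to largest lane-miles (Bellamy Corridor): Bellamy Corridor becomes $54,106.

Upper Reservoir: $17,341; Redwood Plaza: $47,515; West Bridge: $31,839; Valley Annex: $34,197; Bellamy Corridor: $54,106; Thornfield Greenway: $5,202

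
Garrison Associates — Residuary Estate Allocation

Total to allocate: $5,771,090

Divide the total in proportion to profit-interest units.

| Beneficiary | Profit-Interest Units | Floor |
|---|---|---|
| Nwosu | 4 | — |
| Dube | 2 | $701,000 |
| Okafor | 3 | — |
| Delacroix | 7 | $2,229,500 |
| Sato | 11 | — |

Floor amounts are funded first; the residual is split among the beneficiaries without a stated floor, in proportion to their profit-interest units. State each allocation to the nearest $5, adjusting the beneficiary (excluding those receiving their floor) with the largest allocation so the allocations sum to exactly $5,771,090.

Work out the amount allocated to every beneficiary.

Fund the minimums — Dube $701,000; Delacroix $2,229,500. Balance $2,840,590.
Balance split over remaining profit-interest units 18: Nwosu 631,242.22 → $631,240; Okafor 473,431.67 → $473,430; Sato 1,735,916.11 → $1,735,915.
Rounding difference +$5 applied to Sato → $1,735,920.

Nwosu: $631,240 · Dube: $701,000 · Okafor: $473,430 · Delacroix: $2,229,500 · Sato: $1,735,920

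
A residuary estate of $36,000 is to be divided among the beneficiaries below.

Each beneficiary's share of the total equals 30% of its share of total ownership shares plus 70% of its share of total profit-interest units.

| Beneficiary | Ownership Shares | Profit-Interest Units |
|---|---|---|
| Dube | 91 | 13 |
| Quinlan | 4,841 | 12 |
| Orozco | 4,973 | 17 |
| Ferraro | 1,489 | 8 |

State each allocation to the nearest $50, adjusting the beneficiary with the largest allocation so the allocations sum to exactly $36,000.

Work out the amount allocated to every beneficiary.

Totals — ownership shares 11,394, profit-interest units 50.
Composite weights (30% ownership shares + 70% profit-interest units): Dube 0.1844; Quinlan 0.2955; Orozco 0.3689; Ferraro 0.1512.
Raw shares: Dube 6,638.26; Quinlan 10,636.63; Orozco 13,281.74; Ferraro 5,443.37.
After rounding ($50): Dube $6,650; Quinlan $10,650; Orozco $13,300; Ferraro $5,450. Sum = $36,050.
Difference $36,000 − $36,050 = −$50 applied to largest allocation (Orozco): Orozco becomes $13,250.

Dube: $6,650; Quinlan: $10,650; Orozco: $13,250; Ferraro: $5,450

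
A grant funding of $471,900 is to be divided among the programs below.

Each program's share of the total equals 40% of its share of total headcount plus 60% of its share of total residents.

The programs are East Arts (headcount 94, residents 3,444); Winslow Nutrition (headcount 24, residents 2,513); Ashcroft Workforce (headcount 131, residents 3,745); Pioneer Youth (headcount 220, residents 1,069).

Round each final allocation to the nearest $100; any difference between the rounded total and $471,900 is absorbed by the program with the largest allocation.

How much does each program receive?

East Arts: $128,400 | Winslow Nutrition: $75,700 | Ashcroft Workforce: $151,200 | Pioneer Youth: $116,600

Totals — headcount 469, residents 10,771.
Combined weights (40% headcount + 60% residents): East Arts 0.2720; Winslow Nutrition 0.1605; Ashcroft Workforce 0.3203; Pioneer Youth 0.2472.
Proportional shares: East Arts 128,365.79; Winslow Nutrition 75,719.23; Ashcroft Workforce 151,169.77; Pioneer Youth 116,645.21.
Rounded to nearest $100: East Arts $128,400; Winslow Nutrition $75,700; Ashcroft Workforce $151,200; Pioneer Youth $116,600. Sum = $471,900.
Sum already equals the total — no adjustment.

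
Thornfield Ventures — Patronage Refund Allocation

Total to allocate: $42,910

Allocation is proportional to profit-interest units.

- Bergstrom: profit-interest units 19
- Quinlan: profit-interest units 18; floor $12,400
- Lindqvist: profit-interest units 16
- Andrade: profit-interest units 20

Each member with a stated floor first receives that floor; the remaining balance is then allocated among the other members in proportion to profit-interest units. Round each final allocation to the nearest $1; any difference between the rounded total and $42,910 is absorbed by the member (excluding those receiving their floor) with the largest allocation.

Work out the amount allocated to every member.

Bergstrom: $10,540; Quinlan: $12,400; Lindqvist: $8,876; Andrade: $11,094

Fund the minimums — Quinlan $12,400. Residual $30,510.
Residual split over remaining profit-interest units 55: Bergstrom 10,539.82 → $10,540; Lindqvist 8,875.64 → $8,876; Andrade 11,094.55 → $11,095.
Rounding difference −$1 applied to Andrade → $11,094.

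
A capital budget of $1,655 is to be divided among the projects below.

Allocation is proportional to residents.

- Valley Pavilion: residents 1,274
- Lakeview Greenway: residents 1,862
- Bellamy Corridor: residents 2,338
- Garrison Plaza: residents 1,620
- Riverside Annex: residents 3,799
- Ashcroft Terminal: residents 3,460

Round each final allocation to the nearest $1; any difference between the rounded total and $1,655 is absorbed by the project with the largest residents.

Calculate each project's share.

Residents total: 14,353.
Raw shares: Valley Pavilion 1,274/14,353 × $1,655 = 146.90; Lakeview Greenway 1,862/14,353 × $1,655 = 214.70; Bellamy Corridor 2,338/14,353 × $1,655 = 269.59; Garrison Plaza 1,620/14,353 × $1,655 = 186.80; Riverside Annex 3,799/14,353 × $1,655 = 438.05; Ashcroft Terminal 3,460/14,353 × $1,655 = 398.96.
After rounding ($1): Valley Pavilion $147; Lakeview Greenway $215; Bellamy Corridor $270; Garrison Plaza $187; Riverside Annex $438; Ashcroft Terminal $399. Sum = $1,656.
Difference $1,655 − $1,656 = −$1 applied to largest residents (Riverside Annex): Riverside Annex becomes $437.

Valley Pavilion: $147; Lakeview Greenway: $215; Bellamy Corridor: $270; Garrison Plaza: $187; Riverside Annex: $437; Ashcroft Terminal: $399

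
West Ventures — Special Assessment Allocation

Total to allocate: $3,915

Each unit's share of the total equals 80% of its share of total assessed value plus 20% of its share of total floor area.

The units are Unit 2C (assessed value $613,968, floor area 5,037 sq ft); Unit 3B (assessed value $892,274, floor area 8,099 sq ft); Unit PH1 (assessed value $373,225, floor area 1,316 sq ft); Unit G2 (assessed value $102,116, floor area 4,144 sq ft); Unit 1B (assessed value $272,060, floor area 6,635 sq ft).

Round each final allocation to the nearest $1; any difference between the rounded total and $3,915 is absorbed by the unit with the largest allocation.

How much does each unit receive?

Unit 2C: $1,010; Unit 3B: $1,490; Unit PH1: $560; Unit G2: $271; Unit 1B: $584

Totals — assessed value 2,253,643, floor area 25,231.
Combined weights (80% assessed value + 20% floor area): Unit 2C 0.2579; Unit 3B 0.3809; Unit PH1 0.1429; Unit G2 0.0691; Unit 1B 0.1492.
Pro-rata amounts: Unit 2C 1,009.58; Unit 3B 1,491.38; Unit PH1 559.53; Unit G2 270.52; Unit 1B 584.00.
After rounding ($1): Unit 2C $1,010; Unit 3B $1,491; Unit PH1 $560; Unit G2 $271; Unit 1B $584. Sum = $3,916.
Difference $3,915 − $3,916 = −$1 applied to largest allocation (Unit 3B): Unit 3B becomes $1,490.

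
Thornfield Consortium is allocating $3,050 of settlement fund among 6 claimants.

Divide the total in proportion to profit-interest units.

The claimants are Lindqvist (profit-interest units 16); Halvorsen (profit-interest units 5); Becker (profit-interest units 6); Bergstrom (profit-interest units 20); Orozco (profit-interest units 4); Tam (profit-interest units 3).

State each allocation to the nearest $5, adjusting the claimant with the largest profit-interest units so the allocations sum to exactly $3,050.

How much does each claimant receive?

Sum of profit-interest units: 16 + 5 + 6 + 20 + 4 + 3 = 54.
Raw shares: Lindqvist 903.70; Halvorsen 282.41; Becker 338.89; Bergstrom 1,129.63; Orozco 225.93; Tam 169.44.
Rounded to nearest $5: Lindqvist $905; Halvorsen $280; Becker $340; Bergstrom $1,130; Orozco $225; Tam $170. Sum = $3,050.
Sum already equals the total — no adjustment.

Lindqvist: $905 · Halvorsen: $280 · Becker: $340 · Bergstrom: $1,130 · Orozco: $225 · Tam: $170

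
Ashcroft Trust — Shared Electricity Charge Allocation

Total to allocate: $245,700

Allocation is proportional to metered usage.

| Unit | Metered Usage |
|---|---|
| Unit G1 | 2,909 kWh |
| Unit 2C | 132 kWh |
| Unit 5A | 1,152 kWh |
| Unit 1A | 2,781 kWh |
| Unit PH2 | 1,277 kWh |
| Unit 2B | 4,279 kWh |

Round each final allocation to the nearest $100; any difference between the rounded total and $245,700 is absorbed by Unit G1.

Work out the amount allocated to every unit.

Combined metered usage = 12,530.
Unrounded shares: Unit G1 2,909/12,530 × $245,700 = 57,042.40; Unit 2C 132/12,530 × $245,700 = 2,588.38; Unit 5A 1,152/12,530 × $245,700 = 22,589.50; Unit 1A 2,781/12,530 × $245,700 = 54,532.46; Unit PH2 1,277/12,530 × $245,700 = 25,040.61; Unit 2B 4,279/12,530 × $245,700 = 83,906.65.
At nearest $100: Unit G1 $57,000; Unit 2C $2,600; Unit 5A $22,600; Unit 1A $54,500; Unit PH2 $25,000; Unit 2B $83,900. Sum = $245,600.
Difference $245,700 − $245,600 = +$100 applied to Unit G1: Unit G1 becomes $57,100.

Unit G1: $57,100 · Unit 2C: $2,600 · Unit 5A: $22,600 · Unit 1A: $54,500 · Unit PH2: $25,000 · Unit 2B: $83,900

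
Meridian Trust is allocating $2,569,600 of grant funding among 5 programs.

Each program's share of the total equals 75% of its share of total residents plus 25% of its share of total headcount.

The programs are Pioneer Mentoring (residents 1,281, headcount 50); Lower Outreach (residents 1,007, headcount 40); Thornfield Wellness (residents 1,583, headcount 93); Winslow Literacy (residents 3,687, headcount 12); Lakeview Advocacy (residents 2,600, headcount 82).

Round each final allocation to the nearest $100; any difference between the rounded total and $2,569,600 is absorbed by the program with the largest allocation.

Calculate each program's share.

Pioneer Mentoring: $359,000 | Lower Outreach: $283,800 | Thornfield Wellness: $516,000 | Winslow Literacy: $727,400 | Lakeview Advocacy: $683,400

Residents total 10,158; headcount total 277.
Combined weights (75% residents + 25% headcount): Pioneer Mentoring 0.1397; Lower Outreach 0.1105; Thornfield Wellness 0.2008; Winslow Literacy 0.2831; Lakeview Advocacy 0.2660.
Raw shares: Pioneer Mentoring 358,991.06; Lower Outreach 283,815.79; Thornfield Wellness 516,009.96; Winslow Literacy 727,336.04; Lakeview Advocacy 683,447.16.
Rounded to nearest $100: Pioneer Mentoring $359,000; Lower Outreach $283,800; Thornfield Wellness $516,000; Winslow Literacy $727,300; Lakeview Advocacy $683,400. Sum = $2,569,500.
Difference $2,569,600 − $2,569,500 = +$100 applied to largest allocation (Winslow Literacy): Winslow Literacy becomes $727,400.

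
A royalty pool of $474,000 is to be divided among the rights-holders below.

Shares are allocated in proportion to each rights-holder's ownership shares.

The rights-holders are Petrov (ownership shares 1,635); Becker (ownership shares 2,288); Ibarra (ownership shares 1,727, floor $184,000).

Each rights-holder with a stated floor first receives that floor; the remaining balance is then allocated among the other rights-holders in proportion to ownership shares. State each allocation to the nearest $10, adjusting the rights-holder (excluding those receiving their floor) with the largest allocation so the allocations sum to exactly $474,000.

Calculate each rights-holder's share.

Petrov: $120,860; Becker: $169,140; Ibarra: $184,000

Fund the minimums — Ibarra $184,000. Balance $290,000.
Balance split over remaining ownership shares 3,923: Petrov 120,864.13 → $120,860; Becker 169,135.87 → $169,140.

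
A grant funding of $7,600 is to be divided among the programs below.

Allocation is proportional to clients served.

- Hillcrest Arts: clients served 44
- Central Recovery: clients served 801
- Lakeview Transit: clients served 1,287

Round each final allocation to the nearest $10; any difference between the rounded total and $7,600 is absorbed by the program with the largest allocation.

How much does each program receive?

Clients served total: 2,132.
Unrounded shares: Hillcrest Arts 44/2,132 × $7,600 = 156.85; Central Recovery 801/2,132 × $7,600 = 2,855.35; Lakeview Transit 1,287/2,132 × $7,600 = 4,587.80.
At nearest $10: Hillcrest Arts $160; Central Recovery $2,860; Lakeview Transit $4,590. Sum = $7,610.
Difference $7,600 − $7,610 = −$10 applied to largest allocation (Lakeview Transit): Lakeview Transit becomes $4,580.

Hillcrest Arts: $160 | Central Recovery: $2,860 | Lakeview Transit: $4,580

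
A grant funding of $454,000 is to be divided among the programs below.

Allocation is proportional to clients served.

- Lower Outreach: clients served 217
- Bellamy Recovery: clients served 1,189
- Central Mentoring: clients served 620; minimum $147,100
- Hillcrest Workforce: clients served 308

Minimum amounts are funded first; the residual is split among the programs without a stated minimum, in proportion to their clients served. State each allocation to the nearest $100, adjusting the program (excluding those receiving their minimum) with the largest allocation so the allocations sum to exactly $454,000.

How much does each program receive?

Lower Outreach: $38,900 | Bellamy Recovery: $212,900 | Central Mentoring: $147,100 | Hillcrest Workforce: $55,100

Fund the minimums — Central Mentoring $147,100. Residual $306,900.
Residual split over remaining clients served 1,714: Lower Outreach 38,854.90 → $38,900; Bellamy Recovery 212,896.21 → $212,900; Hillcrest Workforce 55,148.89 → $55,100.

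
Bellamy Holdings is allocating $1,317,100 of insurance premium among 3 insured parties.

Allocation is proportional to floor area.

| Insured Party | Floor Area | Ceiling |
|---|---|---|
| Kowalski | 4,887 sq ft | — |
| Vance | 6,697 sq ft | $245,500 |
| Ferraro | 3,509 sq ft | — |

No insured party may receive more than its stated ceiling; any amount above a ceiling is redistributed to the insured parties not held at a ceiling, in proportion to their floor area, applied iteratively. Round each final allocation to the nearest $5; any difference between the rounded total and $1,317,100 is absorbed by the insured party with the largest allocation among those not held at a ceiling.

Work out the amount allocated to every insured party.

Kowalski: $623,740; Vance: $245,500; Ferraro: $447,860

Sum of floor area: 15,093.
Unconstrained shares: Kowalski 426,467.08; Vance 584,417.86; Ferraro 306,215.06.
Capped: Vance ($245,500); remaining pool $1,071,600 reallocated over remaining floor area 8,396.
Remaining shares: Kowalski 623,738.59 → $623,740; Ferraro 447,861.41 → $447,860.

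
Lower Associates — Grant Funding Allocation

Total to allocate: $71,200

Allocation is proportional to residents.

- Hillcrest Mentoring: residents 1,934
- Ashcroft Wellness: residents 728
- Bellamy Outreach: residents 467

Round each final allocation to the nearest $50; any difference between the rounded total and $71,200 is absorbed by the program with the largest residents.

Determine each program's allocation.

Sum of residents: 1,934 + 728 + 467 = 3,129.
Unrounded shares: Hillcrest Mentoring 44,007.93; Ashcroft Wellness 16,565.55; Bellamy Outreach 10,626.53.
Rounded to nearest $50: Hillcrest Mentoring $44,000; Ashcroft Wellness $16,550; Bellamy Outreach $10,650. Sum = $71,200.
No rounding difference to absorb.

Hillcrest Mentoring: $44,000; Ashcroft Wellness: $16,550; Bellamy Outreach: $10,650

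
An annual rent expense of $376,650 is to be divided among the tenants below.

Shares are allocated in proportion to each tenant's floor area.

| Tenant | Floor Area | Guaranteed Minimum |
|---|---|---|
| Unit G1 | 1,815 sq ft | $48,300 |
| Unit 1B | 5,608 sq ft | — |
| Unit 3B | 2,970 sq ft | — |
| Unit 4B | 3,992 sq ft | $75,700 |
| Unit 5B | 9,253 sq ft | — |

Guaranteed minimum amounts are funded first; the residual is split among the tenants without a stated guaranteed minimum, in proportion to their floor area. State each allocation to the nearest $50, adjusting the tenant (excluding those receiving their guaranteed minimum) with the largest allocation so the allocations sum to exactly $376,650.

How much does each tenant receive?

Fund the minimums — Unit G1 $48,300; Unit 4B $75,700. Residual $252,650.
Residual split over remaining floor area 17,831: Unit 1B 79,460.56 → $79,450; Unit 3B 42,082.36 → $42,100; Unit 5B 131,107.09 → $131,100.

Unit G1: $48,300 · Unit 1B: $79,450 · Unit 3B: $42,100 · Unit 4B: $75,700 · Unit 5B: $131,100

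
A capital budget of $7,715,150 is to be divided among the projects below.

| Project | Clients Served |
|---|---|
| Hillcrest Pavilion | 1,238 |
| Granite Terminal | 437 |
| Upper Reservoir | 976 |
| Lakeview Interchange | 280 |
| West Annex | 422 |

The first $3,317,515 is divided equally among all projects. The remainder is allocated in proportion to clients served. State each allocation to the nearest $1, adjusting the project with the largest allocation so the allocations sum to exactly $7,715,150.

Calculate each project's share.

Equal tier: $3,317,515 ÷ 5 = $663,503 apiece.
Remainder $4,397,635 by clients served (total 3,353): Hillcrest Pavilion 1,623,701.80 → $1,623,702; Granite Terminal 573,148.37 → $573,148; Upper Reservoir 1,280,075.08 → $1,280,075; Lakeview Interchange 367,234.66 → $367,235; West Annex 553,475.09 → $553,475.
Totals: Hillcrest Pavilion $663,503 + $1,623,702 = $2,287,205; Granite Terminal $663,503 + $573,148 = $1,236,651; Upper Reservoir $663,503 + $1,280,075 = $1,943,578; Lakeview Interchange $663,503 + $367,235 = $1,030,738; West Annex $663,503 + $553,475 = $1,216,978.

Hillcrest Pavilion: $2,287,205; Granite Terminal: $1,236,651; Upper Reservoir: $1,943,578; Lakeview Interchange: $1,030,738; West Annex: $1,216,978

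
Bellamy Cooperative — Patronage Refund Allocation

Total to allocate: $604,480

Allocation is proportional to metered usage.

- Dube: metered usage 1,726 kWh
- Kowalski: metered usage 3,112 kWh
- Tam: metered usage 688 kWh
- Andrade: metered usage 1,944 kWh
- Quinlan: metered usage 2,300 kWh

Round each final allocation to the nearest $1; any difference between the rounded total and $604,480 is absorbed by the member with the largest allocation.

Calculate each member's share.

Dube: $106,789 | Kowalski: $192,544 | Tam: $42,567 | Andrade: $120,277 | Quinlan: $142,303

Combined metered usage = 9,770.
Unrounded shares: Dube 1,726/9,770 × $604,480 = 106,789.40; Kowalski 3,112/9,770 × $604,480 = 192,542.66; Tam 688/9,770 × $604,480 = 42,567.27; Andrade 1,944/9,770 × $604,480 = 120,277.29; Quinlan 2,300/9,770 × $604,480 = 142,303.38.
After rounding ($1): Dube $106,789; Kowalski $192,543; Tam $42,567; Andrade $120,277; Quinlan $142,303. Sum = $604,479.
Difference $604,480 − $604,479 = +$1 applied to largest allocation (Kowalski): Kowalski becomes $192,544.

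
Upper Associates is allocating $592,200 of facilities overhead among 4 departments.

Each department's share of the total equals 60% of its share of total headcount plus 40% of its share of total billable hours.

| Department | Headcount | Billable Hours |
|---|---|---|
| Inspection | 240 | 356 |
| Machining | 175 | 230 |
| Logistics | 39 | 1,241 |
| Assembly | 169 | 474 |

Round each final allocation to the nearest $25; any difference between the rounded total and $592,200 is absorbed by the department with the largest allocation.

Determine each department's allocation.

Inspection: $173,550 | Machining: $123,475 | Logistics: $150,000 | Assembly: $145,175

Headcount total 623; billable hours total 2,301.
Combined weights (60% headcount + 40% billable hours): Inspection 0.2930; Machining 0.2085; Logistics 0.2533; Assembly 0.2452.
Proportional shares: Inspection 173,529.87; Machining 123,486.69; Logistics 149,999.81; Assembly 145,183.63.
After rounding ($25): Inspection $173,525; Machining $123,475; Logistics $150,000; Assembly $145,175. Sum = $592,175.
Difference $592,200 − $592,175 = +$25 applied to largest allocation (Inspection): Inspection becomes $173,550.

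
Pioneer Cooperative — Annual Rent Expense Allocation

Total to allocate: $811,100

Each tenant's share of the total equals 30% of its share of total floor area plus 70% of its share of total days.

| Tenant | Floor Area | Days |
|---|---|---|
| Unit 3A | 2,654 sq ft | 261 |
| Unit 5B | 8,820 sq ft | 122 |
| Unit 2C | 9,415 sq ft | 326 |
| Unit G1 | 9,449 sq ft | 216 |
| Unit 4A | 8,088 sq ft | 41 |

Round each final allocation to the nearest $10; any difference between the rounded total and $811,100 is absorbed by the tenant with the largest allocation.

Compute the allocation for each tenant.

Unit 3A: $170,210; Unit 5B: $127,560; Unit 2C: $251,230; Unit G1: $186,790; Unit 4A: $75,310

Floor area total 38,426; days total 966.
Blended shares (30% floor area + 70% days): Unit 3A 0.2099; Unit 5B 0.1573; Unit 2C 0.3097; Unit G1 0.2303; Unit 4A 0.0929.
Raw shares: Unit 3A 170,209.97; Unit 5B 127,557.98; Unit 2C 251,227.52; Unit G1 186,789.92; Unit 4A 75,314.60.
Rounded to nearest $10: Unit 3A $170,210; Unit 5B $127,560; Unit 2C $251,230; Unit G1 $186,790; Unit 4A $75,310. Sum = $811,100.
No rounding difference to absorb.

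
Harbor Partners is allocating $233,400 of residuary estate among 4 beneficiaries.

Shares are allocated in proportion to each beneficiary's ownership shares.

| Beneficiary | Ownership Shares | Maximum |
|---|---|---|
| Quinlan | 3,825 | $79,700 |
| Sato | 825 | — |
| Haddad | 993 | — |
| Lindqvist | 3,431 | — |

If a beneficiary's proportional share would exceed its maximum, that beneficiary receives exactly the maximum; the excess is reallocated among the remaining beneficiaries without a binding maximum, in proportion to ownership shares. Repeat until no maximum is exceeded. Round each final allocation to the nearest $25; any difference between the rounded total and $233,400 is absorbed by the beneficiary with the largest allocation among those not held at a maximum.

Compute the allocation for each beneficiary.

Quinlan: $79,700 | Sato: $24,150 | Haddad: $29,075 | Lindqvist: $100,475

Sum of ownership shares: 9,074.
Proportional shares (ignoring caps): Quinlan 98,386.05; Sato 21,220.52; Haddad 25,541.79; Lindqvist 88,251.64.
Capped: Quinlan ($79,700); residual $153,700 reallocated over remaining ownership shares 5,249.
Redistributed shares: Sato 24,157.46 → $24,150; Haddad 29,076.80 → $29,075; Lindqvist 100,465.75 → $100,475.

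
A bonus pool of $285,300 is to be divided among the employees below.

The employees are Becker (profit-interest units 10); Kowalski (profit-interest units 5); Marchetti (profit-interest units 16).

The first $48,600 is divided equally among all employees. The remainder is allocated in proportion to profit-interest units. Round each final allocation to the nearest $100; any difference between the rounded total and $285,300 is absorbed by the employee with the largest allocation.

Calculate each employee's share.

Becker: $92,600 | Kowalski: $54,400 | Marchetti: $138,300

First tranche $48,600 split equally: $16,200 each.
Remainder $236,700 by profit-interest units (total 31): Becker 76,354.84 → $76,400; Kowalski 38,177.42 → $38,200; Marchetti 122,167.74 → $122,200.
Rounding difference −$100 on remainder applied to Marchetti.
Totals: Becker $16,200 + $76,400 = $92,600; Kowalski $16,200 + $38,200 = $54,400; Marchetti $16,200 + $122,100 = $138,300.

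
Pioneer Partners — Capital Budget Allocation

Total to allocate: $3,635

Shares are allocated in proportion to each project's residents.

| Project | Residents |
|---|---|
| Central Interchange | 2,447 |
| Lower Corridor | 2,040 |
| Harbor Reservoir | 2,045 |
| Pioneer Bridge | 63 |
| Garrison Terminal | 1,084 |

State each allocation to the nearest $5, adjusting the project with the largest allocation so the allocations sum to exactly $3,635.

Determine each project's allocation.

Central Interchange: $1,155 · Lower Corridor: $965 · Harbor Reservoir: $970 · Pioneer Bridge: $30 · Garrison Terminal: $515

Residents total: 7,679.
Proportional shares: Central Interchange 2,447/7,679 × $3,635 = 1,158.33; Lower Corridor 2,040/7,679 × $3,635 = 965.67; Harbor Reservoir 2,045/7,679 × $3,635 = 968.04; Pioneer Bridge 63/7,679 × $3,635 = 29.82; Garrison Terminal 1,084/7,679 × $3,635 = 513.13.
Rounded to nearest $5: Central Interchange $1,160; Lower Corridor $965; Harbor Reservoir $970; Pioneer Bridge $30; Garrison Terminal $515. Sum = $3,640.
Difference $3,635 − $3,640 = −$5 applied to largest allocation (Central Interchange): Central Interchange becomes $1,155.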